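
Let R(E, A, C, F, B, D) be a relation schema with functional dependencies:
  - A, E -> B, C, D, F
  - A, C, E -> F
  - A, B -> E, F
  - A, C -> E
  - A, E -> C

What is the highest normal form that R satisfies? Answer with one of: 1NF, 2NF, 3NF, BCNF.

BCNF

Candidate keys: {A, B}, {A, C}, {A, E}. Prime attributes: {A, B, C, E}.
Each dependency's left side is a superkey — BCNF holds.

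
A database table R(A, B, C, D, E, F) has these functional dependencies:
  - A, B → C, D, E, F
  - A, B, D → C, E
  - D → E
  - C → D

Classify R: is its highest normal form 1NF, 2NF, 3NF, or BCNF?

Candidate key: {A, B}. Prime attributes: {A, B}.
For D → E we have {D}⁺ = {D, E}; {D} is not a superkey, so BCNF fails.
D → E determines the non-prime attribute {E} from a non-superkey — 3NF is violated.
No non-prime attribute depends on a proper subset of any candidate key, so 2NF holds.

2NF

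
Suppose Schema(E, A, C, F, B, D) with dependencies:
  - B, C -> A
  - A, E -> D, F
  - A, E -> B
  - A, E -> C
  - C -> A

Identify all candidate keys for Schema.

No FD produces {E}, so it must be in every candidate key.
{A, E} is a candidate key since {A, E}⁺ = {A, B, C, D, E, F} covers every attribute.
{C, E} is a candidate key since {C, E}⁺ = {A, B, C, D, E, F} covers every attribute.
No proper subset of any of these is a key, and no other minimal superkey exists.

{A, E}, {C, E}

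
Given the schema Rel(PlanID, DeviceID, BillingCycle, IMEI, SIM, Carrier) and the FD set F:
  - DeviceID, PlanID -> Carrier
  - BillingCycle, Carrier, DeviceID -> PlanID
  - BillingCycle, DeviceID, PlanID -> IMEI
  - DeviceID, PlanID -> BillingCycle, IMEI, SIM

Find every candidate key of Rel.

{DeviceID} never appears on the right of any FD, so every key must include it.
{DeviceID, PlanID}⁺ = {BillingCycle, Carrier, DeviceID, IMEI, PlanID, SIM} — all of the relation — so {DeviceID, PlanID} is a candidate key.
{BillingCycle, Carrier, DeviceID}⁺ = {BillingCycle, Carrier, DeviceID, IMEI, PlanID, SIM} — all of the relation — so {BillingCycle, Carrier, DeviceID} is a candidate key.
These are minimal and exhaustive — every other superkey contains one of them.

{BillingCycle, Carrier, DeviceID}, {DeviceID, PlanID}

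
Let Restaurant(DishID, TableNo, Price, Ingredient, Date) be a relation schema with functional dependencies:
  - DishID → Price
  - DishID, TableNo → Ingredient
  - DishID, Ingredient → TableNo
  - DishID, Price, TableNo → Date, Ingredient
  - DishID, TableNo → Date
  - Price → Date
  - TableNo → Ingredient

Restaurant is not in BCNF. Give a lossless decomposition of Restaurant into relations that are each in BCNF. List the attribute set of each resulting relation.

{Date, Price}; {DishID, Price}; {DishID, TableNo}; {Ingredient, TableNo}

Candidate keys of the original relation: {DishID, Ingredient}, {DishID, TableNo}.
{Date, DishID, Ingredient, Price, TableNo}: {DishID} determines {Date, DishID, Price} here but is not a superkey — split on DishID → Date, Price, giving {Date, DishID, Price} and {DishID, Ingredient, TableNo}.
{Date, DishID, Price}: {Price} determines {Date, Price} here but is not a superkey — split on Price → Date, giving {Date, Price} and {DishID, Price}.
{Date, Price}: every determinant is a superkey — BCNF.
{DishID, Price}: every determinant is a superkey — BCNF.
{DishID, Ingredient, TableNo}: {TableNo} determines {Ingredient, TableNo} here but is not a superkey — split on TableNo → Ingredient, giving {Ingredient, TableNo} and {DishID, TableNo}.
{Ingredient, TableNo}: every determinant is a superkey — BCNF.
{DishID, TableNo}: every determinant is a superkey — BCNF.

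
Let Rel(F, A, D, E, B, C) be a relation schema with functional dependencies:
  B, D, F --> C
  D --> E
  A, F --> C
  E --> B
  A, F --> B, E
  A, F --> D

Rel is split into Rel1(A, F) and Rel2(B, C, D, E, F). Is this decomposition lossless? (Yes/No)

No

The shared attributes are {F} and {F}⁺ = {F}.
Neither Rel1 nor Rel2 is contained in that closure, so the decomposition is lossy.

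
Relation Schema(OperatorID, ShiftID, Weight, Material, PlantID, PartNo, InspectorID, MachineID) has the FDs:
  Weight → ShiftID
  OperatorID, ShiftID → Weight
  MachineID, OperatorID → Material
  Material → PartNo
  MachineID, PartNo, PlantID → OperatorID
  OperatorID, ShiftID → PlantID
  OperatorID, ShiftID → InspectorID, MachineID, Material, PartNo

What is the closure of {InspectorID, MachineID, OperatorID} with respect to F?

{InspectorID, MachineID, Material, OperatorID, PartNo}

Start with {InspectorID, MachineID, OperatorID}.
MachineID, OperatorID → Material applies; add {Material} → now {InspectorID, MachineID, Material, OperatorID}.
Material → PartNo applies; add {PartNo} → now {InspectorID, MachineID, Material, OperatorID, PartNo}.
No further FD applies.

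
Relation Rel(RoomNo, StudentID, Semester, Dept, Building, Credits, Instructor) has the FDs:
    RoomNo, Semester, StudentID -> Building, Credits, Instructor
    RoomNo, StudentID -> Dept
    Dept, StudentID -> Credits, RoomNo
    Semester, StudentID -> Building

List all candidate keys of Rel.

{Dept, Semester, StudentID}, {RoomNo, Semester, StudentID}

{Semester, StudentID} never appear on the right of any FD, so every key must include all of them.
{Dept, Semester, StudentID} is a candidate key since {Dept, Semester, StudentID}⁺ = {Building, Credits, Dept, Instructor, RoomNo, Semester, StudentID} covers every attribute.
{RoomNo, Semester, StudentID} is a candidate key since {RoomNo, Semester, StudentID}⁺ = {Building, Credits, Dept, Instructor, RoomNo, Semester, StudentID} covers every attribute.
These are minimal and exhaustive — every other superkey contains one of them.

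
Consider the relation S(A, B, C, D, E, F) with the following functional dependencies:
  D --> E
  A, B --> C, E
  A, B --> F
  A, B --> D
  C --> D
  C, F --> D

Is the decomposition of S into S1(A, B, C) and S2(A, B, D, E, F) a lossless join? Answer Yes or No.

Yes

The shared attributes are {A, B} and {A, B}⁺ = {A, B, C, D, E, F}.
This includes all of S1, so the common attributes are a superkey of S1 — the join is lossless.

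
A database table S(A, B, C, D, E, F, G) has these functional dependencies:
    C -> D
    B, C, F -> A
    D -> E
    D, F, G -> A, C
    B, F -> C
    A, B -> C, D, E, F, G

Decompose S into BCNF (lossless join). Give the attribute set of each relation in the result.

{A, C, F, G}; {B, C, F, G}; {C, D}; {D, E}

Candidate keys of the original relation: {A, B}, {B, F}.
In {A, B, C, D, E, F, G}, {C} is not a superkey ({C}⁺ restricted to this set is {C, D, E}), so split on C -> D, E into {C, D, E} and {A, B, C, F, G}.
In {C, D, E}, {D} is not a superkey ({D}⁺ restricted to this set is {D, E}), so split on D -> E into {D, E} and {C, D}.
{D, E}: every determinant is a superkey — BCNF.
{C, D}: every determinant is a superkey — BCNF.
In {A, B, C, F, G}, {C, F, G} is not a superkey ({C, F, G}⁺ restricted to this set is {A, C, F, G}), so split on C, F, G -> A into {A, C, F, G} and {B, C, F, G}.
{A, C, F, G}: every determinant is a superkey — BCNF.
{B, C, F, G}: every determinant is a superkey — BCNF.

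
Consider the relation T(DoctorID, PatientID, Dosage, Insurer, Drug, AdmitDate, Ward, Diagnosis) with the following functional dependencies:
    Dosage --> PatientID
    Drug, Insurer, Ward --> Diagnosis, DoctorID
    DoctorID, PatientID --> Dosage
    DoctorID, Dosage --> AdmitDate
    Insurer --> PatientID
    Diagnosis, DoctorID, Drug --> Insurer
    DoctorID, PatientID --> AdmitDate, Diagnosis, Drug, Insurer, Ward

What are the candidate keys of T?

{Diagnosis, DoctorID, Drug}, {DoctorID, Dosage}, {DoctorID, Insurer}, {DoctorID, PatientID}, {Drug, Insurer, Ward}

Closure of {DoctorID, Dosage} is {AdmitDate, Diagnosis, DoctorID, Dosage, Drug, Insurer, PatientID, Ward}, the whole schema; {DoctorID, Dosage} is a candidate key.
Closure of {DoctorID, Insurer} is {AdmitDate, Diagnosis, DoctorID, Dosage, Drug, Insurer, PatientID, Ward}, the whole schema; {DoctorID, Insurer} is a candidate key.
Closure of {DoctorID, PatientID} is {AdmitDate, Diagnosis, DoctorID, Dosage, Drug, Insurer, PatientID, Ward}, the whole schema; {DoctorID, PatientID} is a candidate key.
Closure of {Diagnosis, DoctorID, Drug} is {AdmitDate, Diagnosis, DoctorID, Dosage, Drug, Insurer, PatientID, Ward}, the whole schema; {Diagnosis, DoctorID, Drug} is a candidate key.
Closure of {Drug, Insurer, Ward} is {AdmitDate, Diagnosis, DoctorID, Dosage, Drug, Insurer, PatientID, Ward}, the whole schema; {Drug, Insurer, Ward} is a candidate key.
Any other superkey properly contains one of these, so there are no further candidate keys.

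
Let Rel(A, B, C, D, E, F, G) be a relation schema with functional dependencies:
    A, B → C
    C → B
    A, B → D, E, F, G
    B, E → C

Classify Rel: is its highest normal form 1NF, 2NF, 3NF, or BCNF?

Candidate keys: {A, B}, {A, C}. Prime attributes: {A, B, C}.
For C → B we have {C}⁺ = {B, C}; {C} is not a superkey, so BCNF fails.
But every attribute on its right side ({B}) is prime, and the same holds for every other non-superkey FD, so 3NF still holds.

3NF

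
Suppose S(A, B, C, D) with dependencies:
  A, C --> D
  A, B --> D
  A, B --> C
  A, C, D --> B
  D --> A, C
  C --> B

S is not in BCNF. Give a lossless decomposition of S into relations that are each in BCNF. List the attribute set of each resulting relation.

{A, C, D}; {B, C}

Candidate keys of the original relation: {A, B}, {A, C}, {D}.
Within {A, B, C, D}: {C}⁺ ∩ {A, B, C, D} = {B, C}, not the whole set, so C --> B violates BCNF; decompose into {B, C} and {A, C, D}.
{B, C} has no BCNF violation.
{A, C, D} has no BCNF violation.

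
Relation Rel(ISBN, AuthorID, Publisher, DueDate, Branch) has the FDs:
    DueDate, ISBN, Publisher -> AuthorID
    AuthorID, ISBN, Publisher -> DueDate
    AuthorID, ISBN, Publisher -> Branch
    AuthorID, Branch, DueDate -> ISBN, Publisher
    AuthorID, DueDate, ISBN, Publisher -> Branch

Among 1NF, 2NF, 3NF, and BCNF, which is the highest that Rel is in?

BCNF

Candidate keys: {AuthorID, Branch, DueDate}, {AuthorID, ISBN, Publisher}, {DueDate, ISBN, Publisher}. Prime attributes: {AuthorID, Branch, DueDate, ISBN, Publisher}.
Every FD has a superkey on the left, so the relation is in BCNF.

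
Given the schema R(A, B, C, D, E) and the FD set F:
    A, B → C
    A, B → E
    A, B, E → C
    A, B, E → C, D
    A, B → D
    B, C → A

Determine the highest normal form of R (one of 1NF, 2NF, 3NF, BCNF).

BCNF

Candidate keys: {A, B}, {B, C}. Prime attributes: {A, B, C}.
Each dependency's left side is a superkey — BCNF holds.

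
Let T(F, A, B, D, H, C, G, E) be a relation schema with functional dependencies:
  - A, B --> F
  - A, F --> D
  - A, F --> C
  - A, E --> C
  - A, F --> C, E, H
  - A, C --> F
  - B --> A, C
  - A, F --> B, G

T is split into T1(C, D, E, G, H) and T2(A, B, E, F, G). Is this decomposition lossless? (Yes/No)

No

T1 ∩ T2 = {E, G}; its closure under F is {E, G}.
T1 ⊄ {E, G} and T2 ⊄ {E, G}, so the split is lossy.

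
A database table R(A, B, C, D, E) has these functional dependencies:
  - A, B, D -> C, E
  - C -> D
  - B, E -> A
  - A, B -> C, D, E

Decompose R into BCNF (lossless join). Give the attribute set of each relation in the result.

Candidate keys of the original relation: {A, B}, {B, E}.
In {A, B, C, D, E}, {C} is not a superkey ({C}⁺ restricted to this set is {C, D}), so split on C -> D into {C, D} and {A, B, C, E}.
{C, D} has no BCNF violation.
{A, B, C, E} has no BCNF violation.

{A, B, C, E}; {C, D}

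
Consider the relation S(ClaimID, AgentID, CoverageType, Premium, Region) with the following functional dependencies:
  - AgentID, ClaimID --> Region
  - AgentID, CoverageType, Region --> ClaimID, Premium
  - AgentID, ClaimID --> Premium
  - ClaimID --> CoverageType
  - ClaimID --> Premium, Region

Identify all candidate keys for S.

{AgentID, ClaimID}, {AgentID, CoverageType, Region}

Attributes never on any right-hand side: {AgentID} — every candidate key must contain it.
{AgentID, ClaimID}⁺ = {AgentID, ClaimID, CoverageType, Premium, Region} — all of the relation — so {AgentID, ClaimID} is a candidate key.
{AgentID, CoverageType, Region}⁺ = {AgentID, ClaimID, CoverageType, Premium, Region} — all of the relation — so {AgentID, CoverageType, Region} is a candidate key.
No proper subset of any of these is a key, and no other minimal superkey exists.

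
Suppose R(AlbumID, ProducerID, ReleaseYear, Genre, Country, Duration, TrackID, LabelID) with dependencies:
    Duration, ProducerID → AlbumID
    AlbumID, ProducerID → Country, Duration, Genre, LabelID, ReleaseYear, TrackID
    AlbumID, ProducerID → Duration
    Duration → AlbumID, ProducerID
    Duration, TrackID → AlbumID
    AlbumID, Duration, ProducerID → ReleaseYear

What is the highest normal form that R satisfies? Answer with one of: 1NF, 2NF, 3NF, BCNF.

Candidate keys: {AlbumID, ProducerID}, {Duration}. Prime attributes: {AlbumID, Duration, ProducerID}.
The left-hand side of every FD is a superkey, so BCNF is satisfied.

BCNF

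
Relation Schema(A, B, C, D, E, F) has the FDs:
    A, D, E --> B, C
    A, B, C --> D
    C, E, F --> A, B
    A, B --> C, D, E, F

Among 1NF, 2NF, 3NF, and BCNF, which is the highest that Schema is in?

BCNF

Candidate keys: {A, B}, {A, D, E}, {C, E, F}. Prime attributes: {A, B, C, D, E, F}.
The left-hand side of every FD is a superkey, so BCNF is satisfied.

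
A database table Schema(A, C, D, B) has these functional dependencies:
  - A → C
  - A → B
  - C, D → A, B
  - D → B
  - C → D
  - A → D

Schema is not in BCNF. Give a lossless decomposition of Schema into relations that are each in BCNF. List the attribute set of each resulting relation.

{A, C, D}; {B, D}

Candidate keys of the original relation: {A}, {C}.
Within {A, B, C, D}: {D}⁺ ∩ {A, B, C, D} = {B, D}, not the whole set, so D → B violates BCNF; decompose into {B, D} and {A, C, D}.
{B, D} has no BCNF violation.
{A, C, D} has no BCNF violation.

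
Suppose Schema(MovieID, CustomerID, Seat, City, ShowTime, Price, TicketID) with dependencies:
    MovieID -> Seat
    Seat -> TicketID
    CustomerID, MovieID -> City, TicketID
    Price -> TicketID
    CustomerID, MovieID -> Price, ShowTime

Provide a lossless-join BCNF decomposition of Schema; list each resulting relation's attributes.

Candidate key of the original relation: {CustomerID, MovieID}.
{City, CustomerID, MovieID, Price, Seat, ShowTime, TicketID}: {MovieID} determines {MovieID, Seat, TicketID} here but is not a superkey — split on MovieID -> Seat, TicketID, giving {MovieID, Seat, TicketID} and {City, CustomerID, MovieID, Price, ShowTime}.
{MovieID, Seat, TicketID}: {Seat} determines {Seat, TicketID} here but is not a superkey — split on Seat -> TicketID, giving {Seat, TicketID} and {MovieID, Seat}.
{Seat, TicketID} is in BCNF.
{MovieID, Seat} is in BCNF.
{City, CustomerID, MovieID, Price, ShowTime} is in BCNF.

{City, CustomerID, MovieID, Price, ShowTime}; {MovieID, Seat}; {Seat, TicketID}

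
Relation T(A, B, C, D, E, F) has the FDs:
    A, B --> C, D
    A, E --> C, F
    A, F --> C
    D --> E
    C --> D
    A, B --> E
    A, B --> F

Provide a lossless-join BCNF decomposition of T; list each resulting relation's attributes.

Candidate key of the original relation: {A, B}.
{A, B, C, D, E, F}: {A, E} determines {A, C, D, E, F} here but is not a superkey — split on A, E --> C, D, F, giving {A, C, D, E, F} and {A, B, E}.
{A, C, D, E, F}: {D} determines {D, E} here but is not a superkey — split on D --> E, giving {D, E} and {A, C, D, F}.
{D, E} is in BCNF.
{A, C, D, F}: {C} determines {C, D} here but is not a superkey — split on C --> D, giving {C, D} and {A, C, F}.
{C, D} is in BCNF.
{A, C, F} is in BCNF.
{A, B, E} is in BCNF.

{A, B, E}; {A, C, F}; {C, D}; {D, E}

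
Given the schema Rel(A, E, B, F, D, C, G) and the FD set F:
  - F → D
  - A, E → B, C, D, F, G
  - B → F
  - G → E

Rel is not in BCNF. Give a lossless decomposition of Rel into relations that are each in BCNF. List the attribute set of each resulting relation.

Candidate keys of the original relation: {A, E}, {A, G}.
{A, B, C, D, E, F, G}: {F} determines {D, F} here but is not a superkey — split on F → D, giving {D, F} and {A, B, C, E, F, G}.
{D, F} is in BCNF.
{A, B, C, E, F, G}: {B} determines {B, F} here but is not a superkey — split on B → F, giving {B, F} and {A, B, C, E, G}.
{B, F} is in BCNF.
{A, B, C, E, G}: {G} determines {E, G} here but is not a superkey — split on G → E, giving {E, G} and {A, B, C, G}.
{E, G} is in BCNF.
{A, B, C, G} is in BCNF.

{A, B, C, G}; {B, F}; {D, F}; {E, G}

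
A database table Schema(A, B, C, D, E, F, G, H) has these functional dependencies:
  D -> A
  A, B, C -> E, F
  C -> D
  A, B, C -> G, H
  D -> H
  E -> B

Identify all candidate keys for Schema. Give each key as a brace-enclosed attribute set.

{B, C}, {C, E}

Attributes never on any right-hand side: {C} — every candidate key must contain it.
Closure of {B, C} is {A, B, C, D, E, F, G, H}, the whole schema; {B, C} is a candidate key.
Closure of {C, E} is {A, B, C, D, E, F, G, H}, the whole schema; {C, E} is a candidate key.
These are minimal and exhaustive — every other superkey contains one of them.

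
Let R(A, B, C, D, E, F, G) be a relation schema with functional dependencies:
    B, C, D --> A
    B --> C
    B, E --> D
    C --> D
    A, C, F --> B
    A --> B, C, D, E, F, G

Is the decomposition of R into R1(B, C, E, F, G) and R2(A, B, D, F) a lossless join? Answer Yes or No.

The shared attributes are {B, F} and {B, F}⁺ = {A, B, C, D, E, F, G}.
Since R1 ⊆ {A, B, C, D, E, F, G}, the intersection is a superkey of R1; the decomposition is lossless.

Yes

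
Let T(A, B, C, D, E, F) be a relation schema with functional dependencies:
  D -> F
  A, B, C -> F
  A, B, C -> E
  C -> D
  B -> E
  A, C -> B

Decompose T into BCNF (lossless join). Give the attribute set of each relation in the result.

Candidate key of the original relation: {A, C}.
Within {A, B, C, D, E, F}: {D}⁺ ∩ {A, B, C, D, E, F} = {D, F}, not the whole set, so D -> F violates BCNF; decompose into {D, F} and {A, B, C, D, E}.
{D, F} has no BCNF violation.
Within {A, B, C, D, E}: {C}⁺ ∩ {A, B, C, D, E} = {C, D}, not the whole set, so C -> D violates BCNF; decompose into {C, D} and {A, B, C, E}.
{C, D} has no BCNF violation.
Within {A, B, C, E}: {B}⁺ ∩ {A, B, C, E} = {B, E}, not the whole set, so B -> E violates BCNF; decompose into {B, E} and {A, B, C}.
{B, E} has no BCNF violation.
{A, B, C} has no BCNF violation.

{A, B, C}; {B, E}; {C, D}; {D, F}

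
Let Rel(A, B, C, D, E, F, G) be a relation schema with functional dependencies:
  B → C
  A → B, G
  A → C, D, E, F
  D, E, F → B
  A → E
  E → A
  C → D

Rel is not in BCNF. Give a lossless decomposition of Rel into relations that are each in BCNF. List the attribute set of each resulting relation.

Candidate keys of the original relation: {A}, {E}.
Within {A, B, C, D, E, F, G}: {B}⁺ ∩ {A, B, C, D, E, F, G} = {B, C, D}, not the whole set, so B → C, D violates BCNF; decompose into {B, C, D} and {A, B, E, F, G}.
Within {B, C, D}: {C}⁺ ∩ {B, C, D} = {C, D}, not the whole set, so C → D violates BCNF; decompose into {C, D} and {B, C}.
{C, D} is in BCNF.
{B, C} is in BCNF.
{A, B, E, F, G} is in BCNF.

{A, B, E, F, G}; {B, C}; {C, D}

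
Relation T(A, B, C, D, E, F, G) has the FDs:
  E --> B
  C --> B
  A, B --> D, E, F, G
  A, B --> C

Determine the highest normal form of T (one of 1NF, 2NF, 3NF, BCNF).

3NF

Candidate keys: {A, B}, {A, C}, {A, E}. Prime attributes: {A, B, C, E}.
E --> B: {E}⁺ = {B, E}, which is not all of the attributes, so the left side is not a superkey — BCNF is violated.
Since {B} ⊆ prime attributes and every other non-superkey FD also has a prime right side, the schema is in 3NF.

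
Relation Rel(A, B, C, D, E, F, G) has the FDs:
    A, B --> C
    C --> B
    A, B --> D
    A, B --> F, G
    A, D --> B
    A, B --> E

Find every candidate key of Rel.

{A, B}, {A, C}, {A, D}

{A} never appears on the right of any FD, so every key must include it.
{A, B} is a candidate key since {A, B}⁺ = {A, B, C, D, E, F, G} covers every attribute.
{A, C} is a candidate key since {A, C}⁺ = {A, B, C, D, E, F, G} covers every attribute.
{A, D} is a candidate key since {A, D}⁺ = {A, B, C, D, E, F, G} covers every attribute.
Any other superkey properly contains one of these, so there are no further candidate keys.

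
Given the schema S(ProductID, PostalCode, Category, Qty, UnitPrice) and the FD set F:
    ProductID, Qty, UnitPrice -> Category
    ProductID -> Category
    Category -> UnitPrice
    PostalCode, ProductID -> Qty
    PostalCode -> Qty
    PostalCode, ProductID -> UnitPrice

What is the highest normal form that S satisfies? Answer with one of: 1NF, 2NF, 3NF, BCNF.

Candidate key: {PostalCode, ProductID}. Prime attributes: {PostalCode, ProductID}.
ProductID, Qty, UnitPrice -> Category: {ProductID, Qty, UnitPrice}⁺ = {Category, ProductID, Qty, UnitPrice}, which is not all of the attributes, so the left side is not a superkey — BCNF is violated.
ProductID, Qty, UnitPrice -> Category determines the non-prime attribute {Category} from a non-superkey — 3NF is violated.
{PostalCode} is a proper subset of the key {PostalCode, ProductID}, and {PostalCode}⁺ contains the non-prime attribute {Qty} — a partial dependency, so 2NF is violated.

1NF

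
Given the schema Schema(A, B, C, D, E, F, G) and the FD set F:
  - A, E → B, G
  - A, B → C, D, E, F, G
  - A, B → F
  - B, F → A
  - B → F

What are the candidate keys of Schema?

Closure of {B} is {A, B, C, D, E, F, G}, the whole schema; {B} is a candidate key.
Closure of {A, E} is {A, B, C, D, E, F, G}, the whole schema; {A, E} is a candidate key.
Any other superkey properly contains one of these, so there are no further candidate keys.

{A, E}, {B}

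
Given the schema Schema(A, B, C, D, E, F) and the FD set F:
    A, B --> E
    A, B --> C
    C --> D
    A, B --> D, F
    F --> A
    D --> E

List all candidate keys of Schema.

{A, B}, {B, F}

Attributes never on any right-hand side: {B} — every candidate key must contain it.
{A, B}⁺ = {A, B, C, D, E, F}, which is every attribute, so {A, B} is a candidate key.
{B, F}⁺ = {A, B, C, D, E, F}, which is every attribute, so {B, F} is a candidate key.
No proper subset of any of these is a key, and no other minimal superkey exists.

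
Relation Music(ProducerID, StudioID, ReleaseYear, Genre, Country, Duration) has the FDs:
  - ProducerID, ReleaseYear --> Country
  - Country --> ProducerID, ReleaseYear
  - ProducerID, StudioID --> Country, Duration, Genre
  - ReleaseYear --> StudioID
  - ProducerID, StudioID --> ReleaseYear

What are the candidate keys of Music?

{Country}, {ProducerID, ReleaseYear}, {ProducerID, StudioID}

{Country}⁺ = {Country, Duration, Genre, ProducerID, ReleaseYear, StudioID}, which is every attribute, so {Country} is a candidate key.
{ProducerID, ReleaseYear}⁺ = {Country, Duration, Genre, ProducerID, ReleaseYear, StudioID}, which is every attribute, so {ProducerID, ReleaseYear} is a candidate key.
{ProducerID, StudioID}⁺ = {Country, Duration, Genre, ProducerID, ReleaseYear, StudioID}, which is every attribute, so {ProducerID, StudioID} is a candidate key.
No proper subset of any of these is a key, and no other minimal superkey exists.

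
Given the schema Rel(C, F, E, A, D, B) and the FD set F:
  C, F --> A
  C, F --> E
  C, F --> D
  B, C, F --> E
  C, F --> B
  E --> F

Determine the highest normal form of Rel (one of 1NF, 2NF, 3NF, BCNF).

3NF

Candidate keys: {C, E}, {C, F}. Prime attributes: {C, E, F}.
E --> F: {E}⁺ = {E, F}, which is not all of the attributes, so the left side is not a superkey — BCNF is violated.
Since {F} ⊆ prime attributes and every other non-superkey FD also has a prime right side, the schema is in 3NF.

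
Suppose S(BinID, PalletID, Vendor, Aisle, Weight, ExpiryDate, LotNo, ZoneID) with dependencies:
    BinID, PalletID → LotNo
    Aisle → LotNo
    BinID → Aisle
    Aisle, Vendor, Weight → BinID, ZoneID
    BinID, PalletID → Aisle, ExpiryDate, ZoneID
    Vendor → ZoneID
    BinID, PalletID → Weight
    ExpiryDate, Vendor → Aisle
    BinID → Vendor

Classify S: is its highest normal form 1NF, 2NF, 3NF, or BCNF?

1NF

Candidate keys: {Aisle, PalletID, Vendor, Weight}, {BinID, PalletID}, {ExpiryDate, PalletID, Vendor, Weight}. Prime attributes: {Aisle, BinID, ExpiryDate, PalletID, Vendor, Weight}.
For Aisle → LotNo we have {Aisle}⁺ = {Aisle, LotNo}; {Aisle} is not a superkey, so BCNF fails.
Because {LotNo} is non-prime and the left side of Aisle → LotNo is not a superkey, the relation is not in 3NF.
Since {BinID} ⊂ {BinID, PalletID} and {BinID}⁺ ⊇ {LotNo, ZoneID} with {LotNo, ZoneID} non-prime, there is a partial dependency; 2NF fails.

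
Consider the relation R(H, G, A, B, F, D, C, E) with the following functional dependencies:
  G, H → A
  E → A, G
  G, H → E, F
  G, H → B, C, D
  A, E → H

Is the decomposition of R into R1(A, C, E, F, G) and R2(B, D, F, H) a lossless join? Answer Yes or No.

Common attributes: {F}; their closure is {F}.
Neither R1 nor R2 is contained in that closure, so the decomposition is lossy.

No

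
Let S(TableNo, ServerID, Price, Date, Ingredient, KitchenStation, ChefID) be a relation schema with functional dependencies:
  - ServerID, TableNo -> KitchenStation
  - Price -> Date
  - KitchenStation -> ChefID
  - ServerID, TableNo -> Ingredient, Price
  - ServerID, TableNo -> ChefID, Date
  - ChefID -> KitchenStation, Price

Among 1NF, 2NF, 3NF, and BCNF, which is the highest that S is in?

2NF

Candidate key: {ServerID, TableNo}. Prime attributes: {ServerID, TableNo}.
Price -> Date: {Price}⁺ = {Date, Price}, which is not all of the attributes, so the left side is not a superkey — BCNF is violated.
Price -> Date determines the non-prime attribute {Date} from a non-superkey — 3NF is violated.
Checking every proper subset of each key, none determines a non-prime attribute — 2NF is satisfied.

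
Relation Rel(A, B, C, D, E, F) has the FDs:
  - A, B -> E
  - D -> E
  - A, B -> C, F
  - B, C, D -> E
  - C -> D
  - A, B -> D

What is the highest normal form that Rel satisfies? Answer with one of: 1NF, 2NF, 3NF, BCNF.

Candidate key: {A, B}. Prime attributes: {A, B}.
For D -> E we have {D}⁺ = {D, E}; {D} is not a superkey, so BCNF fails.
D -> E determines the non-prime attribute {E} from a non-superkey — 3NF is violated.
Checking every proper subset of each key, none determines a non-prime attribute — 2NF is satisfied.

2NF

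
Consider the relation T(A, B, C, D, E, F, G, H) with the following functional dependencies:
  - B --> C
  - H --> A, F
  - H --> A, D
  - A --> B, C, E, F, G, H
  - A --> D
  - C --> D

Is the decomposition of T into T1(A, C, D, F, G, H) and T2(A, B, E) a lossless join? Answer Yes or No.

Common attributes: {A}; their closure is {A, B, C, D, E, F, G, H}.
This includes all of T1, so the common attributes are a superkey of T1 — the join is lossless.

Yes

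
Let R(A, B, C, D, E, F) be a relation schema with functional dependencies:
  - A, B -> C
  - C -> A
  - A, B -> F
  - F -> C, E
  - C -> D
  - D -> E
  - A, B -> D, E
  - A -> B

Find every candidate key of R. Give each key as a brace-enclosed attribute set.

{A} is a candidate key since {A}⁺ = {A, B, C, D, E, F} covers every attribute.
{C} is a candidate key since {C}⁺ = {A, B, C, D, E, F} covers every attribute.
{F} is a candidate key since {F}⁺ = {A, B, C, D, E, F} covers every attribute.
Any other superkey properly contains one of these, so there are no further candidate keys.

{A}, {C}, {F}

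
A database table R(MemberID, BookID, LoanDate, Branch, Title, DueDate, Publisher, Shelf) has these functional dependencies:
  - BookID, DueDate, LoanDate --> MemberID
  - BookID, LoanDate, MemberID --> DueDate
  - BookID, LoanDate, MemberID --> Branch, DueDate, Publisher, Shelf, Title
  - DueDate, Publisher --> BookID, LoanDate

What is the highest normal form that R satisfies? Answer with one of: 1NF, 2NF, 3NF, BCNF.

Candidate keys: {BookID, DueDate, LoanDate}, {BookID, LoanDate, MemberID}, {DueDate, Publisher}. Prime attributes: {BookID, DueDate, LoanDate, MemberID, Publisher}.
The left-hand side of every FD is a superkey, so BCNF is satisfied.

BCNF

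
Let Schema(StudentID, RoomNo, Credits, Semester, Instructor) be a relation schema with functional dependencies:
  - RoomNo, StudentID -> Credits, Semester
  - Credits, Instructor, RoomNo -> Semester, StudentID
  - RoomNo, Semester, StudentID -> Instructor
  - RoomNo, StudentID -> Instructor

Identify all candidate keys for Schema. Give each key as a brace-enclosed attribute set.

{RoomNo} never appears on the right of any FD, so every key must include it.
Closure of {RoomNo, StudentID} is {Credits, Instructor, RoomNo, Semester, StudentID}, the whole schema; {RoomNo, StudentID} is a candidate key.
Closure of {Credits, Instructor, RoomNo} is {Credits, Instructor, RoomNo, Semester, StudentID}, the whole schema; {Credits, Instructor, RoomNo} is a candidate key.
No proper subset of any of these is a key, and no other minimal superkey exists.

{Credits, Instructor, RoomNo}, {RoomNo, StudentID}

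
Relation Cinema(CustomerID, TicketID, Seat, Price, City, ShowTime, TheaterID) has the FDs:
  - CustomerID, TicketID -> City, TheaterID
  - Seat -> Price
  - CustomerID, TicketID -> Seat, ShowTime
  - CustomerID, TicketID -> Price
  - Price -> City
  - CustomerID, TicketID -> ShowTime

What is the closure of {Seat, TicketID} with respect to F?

Start with {Seat, TicketID}.
Seat -> Price applies; add {Price} → now {Price, Seat, TicketID}.
Price -> City applies; add {City} → now {City, Price, Seat, TicketID}.
No further FD applies.

{City, Price, Seat, TicketID}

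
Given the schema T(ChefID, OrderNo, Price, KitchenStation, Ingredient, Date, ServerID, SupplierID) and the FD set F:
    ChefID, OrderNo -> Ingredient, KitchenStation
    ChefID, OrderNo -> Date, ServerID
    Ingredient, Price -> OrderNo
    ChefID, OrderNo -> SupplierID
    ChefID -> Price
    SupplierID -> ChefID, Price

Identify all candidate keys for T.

{ChefID, Ingredient} is a candidate key since {ChefID, Ingredient}⁺ = {ChefID, Date, Ingredient, KitchenStation, OrderNo, Price, ServerID, SupplierID} covers every attribute.
{ChefID, OrderNo} is a candidate key since {ChefID, OrderNo}⁺ = {ChefID, Date, Ingredient, KitchenStation, OrderNo, Price, ServerID, SupplierID} covers every attribute.
{Ingredient, SupplierID} is a candidate key since {Ingredient, SupplierID}⁺ = {ChefID, Date, Ingredient, KitchenStation, OrderNo, Price, ServerID, SupplierID} covers every attribute.
{OrderNo, SupplierID} is a candidate key since {OrderNo, SupplierID}⁺ = {ChefID, Date, Ingredient, KitchenStation, OrderNo, Price, ServerID, SupplierID} covers every attribute.
Any other superkey properly contains one of these, so there are no further candidate keys.

{ChefID, Ingredient}, {ChefID, OrderNo}, {Ingredient, SupplierID}, {OrderNo, SupplierID}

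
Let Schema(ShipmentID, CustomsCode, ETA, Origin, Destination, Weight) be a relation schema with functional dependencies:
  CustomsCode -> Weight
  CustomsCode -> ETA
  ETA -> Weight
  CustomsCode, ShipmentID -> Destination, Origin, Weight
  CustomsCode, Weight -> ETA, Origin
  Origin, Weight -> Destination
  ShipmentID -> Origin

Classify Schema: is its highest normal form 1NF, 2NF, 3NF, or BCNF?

Candidate key: {CustomsCode, ShipmentID}. Prime attributes: {CustomsCode, ShipmentID}.
For CustomsCode -> Weight we have {CustomsCode}⁺ = {CustomsCode, Destination, ETA, Origin, Weight}; {CustomsCode} is not a superkey, so BCNF fails.
CustomsCode -> Weight determines the non-prime attribute {Weight} from a non-superkey — 3NF is violated.
Since {CustomsCode} ⊂ {CustomsCode, ShipmentID} and {CustomsCode}⁺ ⊇ {Destination, ETA, Origin, Weight} with {Destination, ETA, Origin, Weight} non-prime, there is a partial dependency; 2NF fails.

1NF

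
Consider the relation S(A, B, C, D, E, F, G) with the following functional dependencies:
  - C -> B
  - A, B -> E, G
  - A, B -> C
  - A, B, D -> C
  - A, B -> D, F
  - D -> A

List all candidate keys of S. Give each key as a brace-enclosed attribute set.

{A, B}⁺ = {A, B, C, D, E, F, G}, which is every attribute, so {A, B} is a candidate key.
{A, C}⁺ = {A, B, C, D, E, F, G}, which is every attribute, so {A, C} is a candidate key.
{B, D}⁺ = {A, B, C, D, E, F, G}, which is every attribute, so {B, D} is a candidate key.
{C, D}⁺ = {A, B, C, D, E, F, G}, which is every attribute, so {C, D} is a candidate key.
These are minimal and exhaustive — every other superkey contains one of them.

{A, B}, {A, C}, {B, D}, {C, D}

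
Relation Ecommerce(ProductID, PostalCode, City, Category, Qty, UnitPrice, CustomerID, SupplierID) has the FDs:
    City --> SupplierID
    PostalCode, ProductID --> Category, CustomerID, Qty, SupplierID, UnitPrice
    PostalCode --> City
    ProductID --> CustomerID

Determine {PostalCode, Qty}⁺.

Start with {PostalCode, Qty}.
PostalCode --> City applies; add {City} → now {City, PostalCode, Qty}.
City --> SupplierID applies; add {SupplierID} → now {City, PostalCode, Qty, SupplierID}.
No further FD applies.

{City, PostalCode, Qty, SupplierID}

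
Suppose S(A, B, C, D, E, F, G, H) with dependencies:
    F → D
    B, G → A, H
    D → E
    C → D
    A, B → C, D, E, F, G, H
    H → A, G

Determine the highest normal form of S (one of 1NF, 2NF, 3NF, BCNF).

2NF

Candidate keys: {A, B}, {B, G}, {B, H}. Prime attributes: {A, B, G, H}.
F → D breaks BCNF: {F}⁺ = {D, E, F}, so {F} is not a superkey.
F → D determines the non-prime attribute {D} from a non-superkey — 3NF is violated.
No proper subset of a key has a non-prime attribute in its closure, so there is no partial dependency; 2NF holds.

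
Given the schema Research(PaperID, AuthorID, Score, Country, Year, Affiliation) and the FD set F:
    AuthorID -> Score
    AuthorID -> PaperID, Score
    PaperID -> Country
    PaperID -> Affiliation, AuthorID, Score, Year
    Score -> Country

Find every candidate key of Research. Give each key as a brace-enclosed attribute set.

{AuthorID} is a candidate key since {AuthorID}⁺ = {Affiliation, AuthorID, Country, PaperID, Score, Year} covers every attribute.
{PaperID} is a candidate key since {PaperID}⁺ = {Affiliation, AuthorID, Country, PaperID, Score, Year} covers every attribute.
No proper subset of any of these is a key, and no other minimal superkey exists.

{AuthorID}, {PaperID}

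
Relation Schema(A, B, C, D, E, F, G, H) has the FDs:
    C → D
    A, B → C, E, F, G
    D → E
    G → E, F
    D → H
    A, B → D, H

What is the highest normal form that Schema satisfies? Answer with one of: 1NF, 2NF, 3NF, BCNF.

Candidate key: {A, B}. Prime attributes: {A, B}.
For C → D we have {C}⁺ = {C, D, E, H}; {C} is not a superkey, so BCNF fails.
C → D has non-prime {D} on the right and a non-superkey on the left, so 3NF fails.
Checking every proper subset of each key, none determines a non-prime attribute — 2NF is satisfied.

2NF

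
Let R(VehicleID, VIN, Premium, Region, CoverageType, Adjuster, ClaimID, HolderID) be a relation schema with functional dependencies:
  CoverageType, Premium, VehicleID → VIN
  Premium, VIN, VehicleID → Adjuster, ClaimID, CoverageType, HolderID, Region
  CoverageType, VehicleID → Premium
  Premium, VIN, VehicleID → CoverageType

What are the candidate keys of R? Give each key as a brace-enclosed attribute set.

{CoverageType, VehicleID}, {Premium, VIN, VehicleID}

Attributes never on any right-hand side: {VehicleID} — every candidate key must contain it.
Closure of {CoverageType, VehicleID} is {Adjuster, ClaimID, CoverageType, HolderID, Premium, Region, VIN, VehicleID}, the whole schema; {CoverageType, VehicleID} is a candidate key.
Closure of {Premium, VIN, VehicleID} is {Adjuster, ClaimID, CoverageType, HolderID, Premium, Region, VIN, VehicleID}, the whole schema; {Premium, VIN, VehicleID} is a candidate key.
Any other superkey properly contains one of these, so there are no further candidate keys.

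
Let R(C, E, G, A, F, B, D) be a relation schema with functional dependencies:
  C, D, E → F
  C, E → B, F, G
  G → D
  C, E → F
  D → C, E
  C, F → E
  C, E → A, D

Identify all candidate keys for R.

{C, E}, {C, F}, {D}, {G}

Closure of {D} is {A, B, C, D, E, F, G}, the whole schema; {D} is a candidate key.
Closure of {G} is {A, B, C, D, E, F, G}, the whole schema; {G} is a candidate key.
Closure of {C, E} is {A, B, C, D, E, F, G}, the whole schema; {C, E} is a candidate key.
Closure of {C, F} is {A, B, C, D, E, F, G}, the whole schema; {C, F} is a candidate key.
Any other superkey properly contains one of these, so there are no further candidate keys.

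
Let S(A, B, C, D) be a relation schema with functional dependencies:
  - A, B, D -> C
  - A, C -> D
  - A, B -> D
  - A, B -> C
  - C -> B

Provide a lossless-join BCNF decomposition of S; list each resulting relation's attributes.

Candidate keys of the original relation: {A, B}, {A, C}.
Within {A, B, C, D}: {C}⁺ ∩ {A, B, C, D} = {B, C}, not the whole set, so C -> B violates BCNF; decompose into {B, C} and {A, C, D}.
{B, C}: every determinant is a superkey — BCNF.
{A, C, D}: every determinant is a superkey — BCNF.

{A, C, D}; {B, C}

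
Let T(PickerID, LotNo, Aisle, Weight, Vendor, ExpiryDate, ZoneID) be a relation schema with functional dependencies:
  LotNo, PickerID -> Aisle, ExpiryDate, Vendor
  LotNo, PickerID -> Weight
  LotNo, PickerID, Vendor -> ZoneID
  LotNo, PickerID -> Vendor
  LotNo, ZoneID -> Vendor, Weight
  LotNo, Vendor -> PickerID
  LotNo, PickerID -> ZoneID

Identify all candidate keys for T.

{LotNo, PickerID}, {LotNo, Vendor}, {LotNo, ZoneID}

No FD produces {LotNo}, so it must be in every candidate key.
{LotNo, PickerID}⁺ = {Aisle, ExpiryDate, LotNo, PickerID, Vendor, Weight, ZoneID} — all of the relation — so {LotNo, PickerID} is a candidate key.
{LotNo, Vendor}⁺ = {Aisle, ExpiryDate, LotNo, PickerID, Vendor, Weight, ZoneID} — all of the relation — so {LotNo, Vendor} is a candidate key.
{LotNo, ZoneID}⁺ = {Aisle, ExpiryDate, LotNo, PickerID, Vendor, Weight, ZoneID} — all of the relation — so {LotNo, ZoneID} is a candidate key.
These are minimal and exhaustive — every other superkey contains one of them.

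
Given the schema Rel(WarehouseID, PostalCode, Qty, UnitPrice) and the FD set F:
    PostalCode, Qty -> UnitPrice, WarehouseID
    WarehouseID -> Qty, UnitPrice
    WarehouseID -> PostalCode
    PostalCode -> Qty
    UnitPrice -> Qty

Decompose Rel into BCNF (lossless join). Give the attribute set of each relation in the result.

{PostalCode, UnitPrice, WarehouseID}; {Qty, UnitPrice}

Candidate keys of the original relation: {PostalCode}, {WarehouseID}.
In {PostalCode, Qty, UnitPrice, WarehouseID}, {UnitPrice} is not a superkey ({UnitPrice}⁺ restricted to this set is {Qty, UnitPrice}), so split on UnitPrice -> Qty into {Qty, UnitPrice} and {PostalCode, UnitPrice, WarehouseID}.
{Qty, UnitPrice} is in BCNF.
{PostalCode, UnitPrice, WarehouseID} is in BCNF.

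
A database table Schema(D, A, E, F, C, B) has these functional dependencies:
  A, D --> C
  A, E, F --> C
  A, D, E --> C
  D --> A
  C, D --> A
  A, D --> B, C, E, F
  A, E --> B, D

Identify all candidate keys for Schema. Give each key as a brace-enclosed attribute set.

{A, E}, {D}

Closure of {D} is {A, B, C, D, E, F}, the whole schema; {D} is a candidate key.
Closure of {A, E} is {A, B, C, D, E, F}, the whole schema; {A, E} is a candidate key.
No proper subset of any of these is a key, and no other minimal superkey exists.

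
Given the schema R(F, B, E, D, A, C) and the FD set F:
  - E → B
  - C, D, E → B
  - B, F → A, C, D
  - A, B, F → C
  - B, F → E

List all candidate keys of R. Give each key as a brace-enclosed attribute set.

{B, F}, {E, F}

Attributes never on any right-hand side: {F} — every candidate key must contain it.
{B, F}⁺ = {A, B, C, D, E, F} — all of the relation — so {B, F} is a candidate key.
{E, F}⁺ = {A, B, C, D, E, F} — all of the relation — so {E, F} is a candidate key.
These are minimal and exhaustive — every other superkey contains one of them.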